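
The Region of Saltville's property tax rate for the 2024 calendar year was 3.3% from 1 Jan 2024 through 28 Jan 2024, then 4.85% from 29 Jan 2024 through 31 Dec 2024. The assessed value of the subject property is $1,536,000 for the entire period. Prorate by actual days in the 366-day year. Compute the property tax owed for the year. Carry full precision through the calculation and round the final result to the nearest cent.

1 Jan – 28 Jan 2024: 28 days at 3.3% → $1,536,000 × 3.3% × 28/366 = $3,877.7705
29 Jan – 31 Dec 2024: 338 days at 4.85% → $1,536,000 × 4.85% × 338/366 = $68,796.8525
Total = $72,674.6230

$72,674.62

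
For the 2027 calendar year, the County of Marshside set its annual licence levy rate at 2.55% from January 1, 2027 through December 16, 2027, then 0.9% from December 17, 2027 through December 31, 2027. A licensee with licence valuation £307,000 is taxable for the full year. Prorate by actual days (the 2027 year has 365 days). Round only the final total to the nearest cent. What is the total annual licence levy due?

£7,620.33

January 1 – December 16, 2027: 350 days at 2.55% → £307,000 × 2.55% × 350/365 = £7,506.7808
December 17 – December 31, 2027: 15 days at 0.9% → £307,000 × 0.9% × 15/365 = £113.5479
Total = £7,620.3288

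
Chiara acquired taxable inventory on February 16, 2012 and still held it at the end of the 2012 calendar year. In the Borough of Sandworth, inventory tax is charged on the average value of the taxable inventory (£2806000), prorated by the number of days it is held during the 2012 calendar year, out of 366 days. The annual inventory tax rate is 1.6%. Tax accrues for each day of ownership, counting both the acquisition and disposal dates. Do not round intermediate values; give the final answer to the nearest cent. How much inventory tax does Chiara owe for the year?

£39253.33

Days held (February 16 – December 31, 2012): 320 out of 366
Tax = £2806000 × 1.6% × 320/366 = £39253.3333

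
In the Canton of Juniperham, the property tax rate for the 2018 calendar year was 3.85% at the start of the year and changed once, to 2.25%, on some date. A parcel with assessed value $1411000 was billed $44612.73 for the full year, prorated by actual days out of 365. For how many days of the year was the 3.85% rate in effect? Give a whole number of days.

Let d = days at the first rate; then 365 − d days at the second rate.
$1411000 × [3.85%·d + 2.25%·(365−d)] / 365 = $44612.73
Solving gives d = 208, so the new rate took effect on July 28, 2018.

208 days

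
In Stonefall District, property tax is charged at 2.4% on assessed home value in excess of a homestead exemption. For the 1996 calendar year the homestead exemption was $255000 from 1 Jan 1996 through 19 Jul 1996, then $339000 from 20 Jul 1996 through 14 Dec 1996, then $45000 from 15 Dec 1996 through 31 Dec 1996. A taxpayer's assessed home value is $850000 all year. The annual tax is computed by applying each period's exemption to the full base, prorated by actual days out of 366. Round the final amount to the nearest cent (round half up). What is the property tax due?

1 Jan – 19 Jul 1996: 201 days, exemption $255000 → ($850000 − $255000) × 2.4% × 201/366 = $7842.2951
20 Jul – 14 Dec 1996: 148 days, exemption $339000 → ($850000 − $339000) × 2.4% × 148/366 = $4959.2131
15 Dec – 31 Dec 1996: 17 days, exemption $45000 → ($850000 − $45000) × 2.4% × 17/366 = $897.3770
Total = $13698.8852

$13698.89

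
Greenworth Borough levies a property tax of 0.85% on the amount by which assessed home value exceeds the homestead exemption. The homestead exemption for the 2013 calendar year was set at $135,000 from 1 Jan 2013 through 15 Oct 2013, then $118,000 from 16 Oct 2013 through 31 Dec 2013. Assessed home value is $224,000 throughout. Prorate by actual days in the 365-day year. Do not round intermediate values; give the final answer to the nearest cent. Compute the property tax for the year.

1 Jan – 15 Oct 2013: 288 days, exemption $135,000 → ($224,000 − $135,000) × 0.85% × 288/365 = $596.9096
16 Oct – 31 Dec 2013: 77 days, exemption $118,000 → ($224,000 − $118,000) × 0.85% × 77/365 = $190.0740
Total = $786.9836

$786.98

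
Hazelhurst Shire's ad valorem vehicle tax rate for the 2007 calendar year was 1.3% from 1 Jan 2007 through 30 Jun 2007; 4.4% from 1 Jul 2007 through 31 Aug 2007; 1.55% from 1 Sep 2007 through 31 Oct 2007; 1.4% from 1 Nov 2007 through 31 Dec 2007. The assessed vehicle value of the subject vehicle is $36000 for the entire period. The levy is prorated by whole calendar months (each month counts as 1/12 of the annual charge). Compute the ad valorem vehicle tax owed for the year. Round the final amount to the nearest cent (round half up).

1 Jan – 30 Jun 2007: 6 months at 1.3% → $36000 × 1.3% × 6/12 = $234.0000
1 Jul – 31 Aug 2007: 2 months at 4.4% → $36000 × 4.4% × 2/12 = $264.0000
1 Sep – 31 Oct 2007: 2 months at 1.55% → $36000 × 1.55% × 2/12 = $93.0000
1 Nov – 31 Dec 2007: 2 months at 1.4% → $36000 × 1.4% × 2/12 = $84.0000
Total = $675.0000

$675.00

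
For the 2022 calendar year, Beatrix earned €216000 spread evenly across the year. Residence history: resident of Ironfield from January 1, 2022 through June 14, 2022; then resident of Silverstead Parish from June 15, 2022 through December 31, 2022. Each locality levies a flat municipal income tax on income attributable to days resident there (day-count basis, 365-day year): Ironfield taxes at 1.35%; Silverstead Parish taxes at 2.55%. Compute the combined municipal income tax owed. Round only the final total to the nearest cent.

€4336.27

Ironfield, January 1 – June 14, 2022: 165 days → €216000 × 1.35% × 165/365 = €1318.1918
Silverstead Parish, June 15 – December 31, 2022: 200 days → €216000 × 2.55% × 200/365 = €3018.0822
Total = €4336.2740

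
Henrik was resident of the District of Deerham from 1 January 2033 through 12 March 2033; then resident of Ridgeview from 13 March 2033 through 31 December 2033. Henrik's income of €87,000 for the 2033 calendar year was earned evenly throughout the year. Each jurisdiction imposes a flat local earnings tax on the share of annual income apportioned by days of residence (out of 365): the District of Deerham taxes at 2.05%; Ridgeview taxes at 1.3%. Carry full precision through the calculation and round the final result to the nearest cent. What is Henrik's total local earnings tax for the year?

The District of Deerham, 1 January – 12 March 2033: 71 days → €87,000 × 2.05% × 71/365 = €346.9274
Ridgeview, 13 March – 31 December 2033: 294 days → €87,000 × 1.3% × 294/365 = €910.9973
Total = €1,257.9247

€1,257.92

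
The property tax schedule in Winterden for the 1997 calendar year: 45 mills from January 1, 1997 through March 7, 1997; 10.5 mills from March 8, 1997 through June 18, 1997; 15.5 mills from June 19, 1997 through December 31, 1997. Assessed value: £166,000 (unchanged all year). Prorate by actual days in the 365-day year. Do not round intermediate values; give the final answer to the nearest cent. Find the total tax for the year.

£3,224.27

January 1 – March 7, 1997: 66 days at 45 mills → £166,000 × 4.5% × 66/365 = £1,350.7397
March 8 – June 18, 1997: 103 days at 10.5 mills → £166,000 × 1.05% × 103/365 = £491.8603
June 19 – December 31, 1997: 196 days at 15.5 mills → £166,000 × 1.55% × 196/365 = £1,381.6658
Total = £3,224.2658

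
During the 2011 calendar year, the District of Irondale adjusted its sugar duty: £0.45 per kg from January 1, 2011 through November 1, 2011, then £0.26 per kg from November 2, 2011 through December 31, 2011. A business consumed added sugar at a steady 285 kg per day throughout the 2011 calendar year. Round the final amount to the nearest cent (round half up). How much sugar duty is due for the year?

January 1 – November 1, 2011: 305 days × 285 kg/day = 86,925 kg at £0.45/kg → £39,116.25
November 2 – December 31, 2011: 60 days × 285 kg/day = 17,100 kg at £0.26/kg → £4,446.00

£43,562.25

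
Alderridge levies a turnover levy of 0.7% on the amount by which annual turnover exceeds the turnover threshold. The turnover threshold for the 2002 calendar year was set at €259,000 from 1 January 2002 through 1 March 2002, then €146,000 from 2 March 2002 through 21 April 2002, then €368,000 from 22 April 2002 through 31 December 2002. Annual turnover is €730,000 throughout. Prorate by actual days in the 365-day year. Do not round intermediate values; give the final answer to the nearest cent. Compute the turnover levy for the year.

1 January – 1 March 2002: 60 days, exemption €259,000 → (€730,000 − €259,000) × 0.7% × 60/365 = €541.9726
2 March – 21 April 2002: 51 days, exemption €146,000 → (€730,000 − €146,000) × 0.7% × 51/365 = €571.2000
22 April – 31 December 2002: 254 days, exemption €368,000 → (€730,000 − €368,000) × 0.7% × 254/365 = €1,763.3863
Total = €2,876.5589

€2,876.56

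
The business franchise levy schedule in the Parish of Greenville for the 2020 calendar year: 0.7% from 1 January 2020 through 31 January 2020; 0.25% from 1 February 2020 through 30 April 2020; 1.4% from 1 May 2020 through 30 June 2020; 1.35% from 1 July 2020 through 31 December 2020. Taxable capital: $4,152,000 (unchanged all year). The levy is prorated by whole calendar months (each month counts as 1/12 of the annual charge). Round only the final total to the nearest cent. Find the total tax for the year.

$42,731.00

1 January – 31 January 2020: 1 month at 0.7% → $4,152,000 × 0.7% × 1/12 = $2,422.0000
1 February – 30 April 2020: 3 months at 0.25% → $4,152,000 × 0.25% × 3/12 = $2,595.0000
1 May – 30 June 2020: 2 months at 1.4% → $4,152,000 × 1.4% × 2/12 = $9,688.0000
1 July – 31 December 2020: 6 months at 1.35% → $4,152,000 × 1.35% × 6/12 = $28,026.0000
Total = $42,731.0000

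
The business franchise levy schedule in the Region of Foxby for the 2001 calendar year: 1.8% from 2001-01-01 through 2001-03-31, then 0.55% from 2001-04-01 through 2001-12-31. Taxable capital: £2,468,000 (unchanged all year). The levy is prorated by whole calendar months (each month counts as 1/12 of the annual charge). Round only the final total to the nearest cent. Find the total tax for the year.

2001-01-01 to 2001-03-31: 3 months at 1.8% → £2,468,000 × 1.8% × 3/12 = £11,106.0000
2001-04-01 to 2001-12-31: 9 months at 0.55% → £2,468,000 × 0.55% × 9/12 = £10,180.5000
Total = £21,286.5000

£21,286.50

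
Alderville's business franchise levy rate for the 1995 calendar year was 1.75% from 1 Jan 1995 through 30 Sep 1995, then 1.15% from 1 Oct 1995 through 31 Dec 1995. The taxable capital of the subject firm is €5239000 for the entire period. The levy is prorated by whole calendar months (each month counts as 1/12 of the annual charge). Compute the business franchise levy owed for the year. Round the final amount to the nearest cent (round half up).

1 Jan – 30 Sep 1995: 9 months at 1.75% → €5239000 × 1.75% × 9/12 = €68761.8750
1 Oct – 31 Dec 1995: 3 months at 1.15% → €5239000 × 1.15% × 3/12 = €15062.1250
Total = €83824.0000

€83824.00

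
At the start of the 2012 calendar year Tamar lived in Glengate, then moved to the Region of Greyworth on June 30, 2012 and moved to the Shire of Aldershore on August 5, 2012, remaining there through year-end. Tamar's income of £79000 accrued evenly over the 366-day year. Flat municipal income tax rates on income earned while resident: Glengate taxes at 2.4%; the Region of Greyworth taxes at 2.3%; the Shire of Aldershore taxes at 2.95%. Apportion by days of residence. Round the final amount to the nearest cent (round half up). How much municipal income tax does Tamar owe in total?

Glengate, January 1 – June 29, 2012: 181 days → £79000 × 2.4% × 181/366 = £937.6393
The Region of Greyworth, June 30 – August 4, 2012: 36 days → £79000 × 2.3% × 36/366 = £178.7213
The Shire of Aldershore, August 5 – December 31, 2012: 149 days → £79000 × 2.95% × 149/366 = £948.7555
Total = £2065.1161

£2065.12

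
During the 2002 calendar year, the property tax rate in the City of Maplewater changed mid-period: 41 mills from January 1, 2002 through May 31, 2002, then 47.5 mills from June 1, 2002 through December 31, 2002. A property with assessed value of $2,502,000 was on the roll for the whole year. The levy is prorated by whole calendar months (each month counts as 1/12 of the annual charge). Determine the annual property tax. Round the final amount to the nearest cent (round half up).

January 1 – May 31, 2002: 5 months at 41 mills → $2,502,000 × 4.1% × 5/12 = $42,742.5000
June 1 – December 31, 2002: 7 months at 47.5 mills → $2,502,000 × 4.75% × 7/12 = $69,326.2500
Total = $112,068.7500

$112,068.75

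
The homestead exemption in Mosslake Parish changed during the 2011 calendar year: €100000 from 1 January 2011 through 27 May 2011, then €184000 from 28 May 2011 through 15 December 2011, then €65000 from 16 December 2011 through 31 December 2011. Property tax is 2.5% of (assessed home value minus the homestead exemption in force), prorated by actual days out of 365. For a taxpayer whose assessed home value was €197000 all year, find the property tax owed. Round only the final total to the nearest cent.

1 January – 27 May 2011: 147 days, exemption €100000 → (€197000 − €100000) × 2.5% × 147/365 = €976.6438
28 May – 15 December 2011: 202 days, exemption €184000 → (€197000 − €184000) × 2.5% × 202/365 = €179.8630
16 December – 31 December 2011: 16 days, exemption €65000 → (€197000 − €65000) × 2.5% × 16/365 = €144.6575
Total = €1301.1644

€1301.16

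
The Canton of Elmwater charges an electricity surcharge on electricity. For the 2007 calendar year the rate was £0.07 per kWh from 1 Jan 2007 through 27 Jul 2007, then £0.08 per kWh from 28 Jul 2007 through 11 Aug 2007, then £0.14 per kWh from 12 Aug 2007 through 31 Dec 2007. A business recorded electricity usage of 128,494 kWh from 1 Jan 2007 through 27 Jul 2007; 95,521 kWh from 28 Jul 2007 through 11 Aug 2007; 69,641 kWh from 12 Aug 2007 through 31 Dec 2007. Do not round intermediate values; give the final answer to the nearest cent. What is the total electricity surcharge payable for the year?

1 Jan – 27 Jul 2007: 128,494 kWh at £0.07/kWh → £8,994.58
28 Jul – 11 Aug 2007: 95,521 kWh at £0.08/kWh → £7,641.68
12 Aug – 31 Dec 2007: 69,641 kWh at £0.14/kWh → £9,749.74

£26,386.00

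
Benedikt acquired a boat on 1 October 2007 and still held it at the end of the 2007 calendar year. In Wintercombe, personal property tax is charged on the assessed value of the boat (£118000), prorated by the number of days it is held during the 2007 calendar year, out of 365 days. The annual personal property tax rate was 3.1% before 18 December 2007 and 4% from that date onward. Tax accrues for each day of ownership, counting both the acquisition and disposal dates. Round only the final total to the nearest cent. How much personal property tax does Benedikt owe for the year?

1 October – 17 December 2007: 78 days at 3.1% → £118000 × 3.1% × 78/365 = £781.7096
18 December – 31 December 2007: 14 days at 4% → £118000 × 4% × 14/365 = £181.0411
Total = £962.7507

£962.75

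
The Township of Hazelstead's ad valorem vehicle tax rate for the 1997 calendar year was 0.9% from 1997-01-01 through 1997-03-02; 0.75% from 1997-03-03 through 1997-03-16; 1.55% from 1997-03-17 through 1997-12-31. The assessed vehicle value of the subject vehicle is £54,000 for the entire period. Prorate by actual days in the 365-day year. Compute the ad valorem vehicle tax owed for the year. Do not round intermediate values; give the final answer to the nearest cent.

£761.77

1997-01-01 to 1997-03-02: 61 days at 0.9% → £54,000 × 0.9% × 61/365 = £81.2219
1997-03-03 to 1997-03-16: 14 days at 0.75% → £54,000 × 0.75% × 14/365 = £15.5342
1997-03-17 to 1997-12-31: 290 days at 1.55% → £54,000 × 1.55% × 290/365 = £665.0137
Total = £761.7699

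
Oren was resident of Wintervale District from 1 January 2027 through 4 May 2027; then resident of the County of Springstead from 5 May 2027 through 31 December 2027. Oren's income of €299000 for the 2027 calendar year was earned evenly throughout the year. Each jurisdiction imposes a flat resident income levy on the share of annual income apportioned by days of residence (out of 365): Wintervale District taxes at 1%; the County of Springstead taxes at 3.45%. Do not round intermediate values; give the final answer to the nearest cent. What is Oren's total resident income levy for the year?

Wintervale District, 1 January – 4 May 2027: 124 days → €299000 × 1% × 124/365 = €1015.7808
The County of Springstead, 5 May – 31 December 2027: 241 days → €299000 × 3.45% × 241/365 = €6811.0562
Total = €7826.8370

€7826.84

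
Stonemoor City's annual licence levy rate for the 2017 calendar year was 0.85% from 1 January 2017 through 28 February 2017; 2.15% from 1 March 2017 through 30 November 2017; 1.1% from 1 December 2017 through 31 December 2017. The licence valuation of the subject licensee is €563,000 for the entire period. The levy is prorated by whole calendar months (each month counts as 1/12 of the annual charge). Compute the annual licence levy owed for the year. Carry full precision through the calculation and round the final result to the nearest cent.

€10,392.04

1 January – 28 February 2017: 2 months at 0.85% → €563,000 × 0.85% × 2/12 = €797.5833
1 March – 30 November 2017: 9 months at 2.15% → €563,000 × 2.15% × 9/12 = €9,078.3750
1 December – 31 December 2017: 1 month at 1.1% → €563,000 × 1.1% × 1/12 = €516.0833
Total = €10,392.0417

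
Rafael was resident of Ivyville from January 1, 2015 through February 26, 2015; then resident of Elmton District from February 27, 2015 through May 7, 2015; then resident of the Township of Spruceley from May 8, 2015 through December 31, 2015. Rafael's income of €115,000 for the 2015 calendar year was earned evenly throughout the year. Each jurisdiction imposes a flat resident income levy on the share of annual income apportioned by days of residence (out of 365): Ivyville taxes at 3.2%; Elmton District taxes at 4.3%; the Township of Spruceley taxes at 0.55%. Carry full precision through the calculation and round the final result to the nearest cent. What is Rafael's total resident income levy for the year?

€1,935.47

Ivyville, January 1 – February 26, 2015: 57 days → €115,000 × 3.2% × 57/365 = €574.6849
Elmton District, February 27 – May 7, 2015: 70 days → €115,000 × 4.3% × 70/365 = €948.3562
The Township of Spruceley, May 8 – December 31, 2015: 238 days → €115,000 × 0.55% × 238/365 = €412.4247
Total = €1,935.4658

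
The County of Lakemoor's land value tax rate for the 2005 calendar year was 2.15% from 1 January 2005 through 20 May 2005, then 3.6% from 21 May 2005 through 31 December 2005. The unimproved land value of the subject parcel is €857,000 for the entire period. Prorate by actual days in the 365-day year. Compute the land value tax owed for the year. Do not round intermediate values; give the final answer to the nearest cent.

€26,085.67

1 January – 20 May 2005: 140 days at 2.15% → €857,000 × 2.15% × 140/365 = €7,067.3151
21 May – 31 December 2005: 225 days at 3.6% → €857,000 × 3.6% × 225/365 = €19,018.3562
Total = €26,085.6712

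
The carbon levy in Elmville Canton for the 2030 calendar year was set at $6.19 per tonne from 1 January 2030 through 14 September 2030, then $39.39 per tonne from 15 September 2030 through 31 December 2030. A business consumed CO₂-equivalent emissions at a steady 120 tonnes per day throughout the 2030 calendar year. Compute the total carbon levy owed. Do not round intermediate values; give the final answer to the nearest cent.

1 January – 14 September 2030: 257 days × 120 tonnes/day = 30,840 tonnes at $6.19/tonne → $190,899.60
15 September – 31 December 2030: 108 days × 120 tonnes/day = 12,960 tonnes at $39.39/tonne → $510,494.40

$701,394.00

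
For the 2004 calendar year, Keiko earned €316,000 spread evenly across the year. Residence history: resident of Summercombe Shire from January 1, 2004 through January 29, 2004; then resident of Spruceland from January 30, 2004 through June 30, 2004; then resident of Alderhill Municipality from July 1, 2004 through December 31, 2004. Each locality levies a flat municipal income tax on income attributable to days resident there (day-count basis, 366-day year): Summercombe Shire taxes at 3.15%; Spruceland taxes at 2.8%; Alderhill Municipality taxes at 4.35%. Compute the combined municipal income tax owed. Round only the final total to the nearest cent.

€11,398.02

Summercombe Shire, January 1 – January 29, 2004: 29 days → €316,000 × 3.15% × 29/366 = €788.7049
Spruceland, January 30 – June 30, 2004: 153 days → €316,000 × 2.8% × 153/366 = €3,698.7541
Alderhill Municipality, July 1 – December 31, 2004: 184 days → €316,000 × 4.35% × 184/366 = €6,910.5574
Total = €11,398.0164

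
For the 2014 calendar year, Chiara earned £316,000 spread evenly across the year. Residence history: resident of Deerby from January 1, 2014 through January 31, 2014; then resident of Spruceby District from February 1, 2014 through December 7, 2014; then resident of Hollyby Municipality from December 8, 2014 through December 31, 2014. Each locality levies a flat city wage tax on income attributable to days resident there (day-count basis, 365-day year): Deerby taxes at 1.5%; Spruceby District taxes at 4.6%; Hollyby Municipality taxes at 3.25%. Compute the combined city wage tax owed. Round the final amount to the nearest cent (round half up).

Deerby, January 1 – January 31, 2014: 31 days → £316,000 × 1.5% × 31/365 = £402.5753
Spruceby District, February 1 – December 7, 2014: 310 days → £316,000 × 4.6% × 310/365 = £12,345.6438
Hollyby Municipality, December 8 – December 31, 2014: 24 days → £316,000 × 3.25% × 24/365 = £675.2877
Total = £13,423.5068

£13,423.51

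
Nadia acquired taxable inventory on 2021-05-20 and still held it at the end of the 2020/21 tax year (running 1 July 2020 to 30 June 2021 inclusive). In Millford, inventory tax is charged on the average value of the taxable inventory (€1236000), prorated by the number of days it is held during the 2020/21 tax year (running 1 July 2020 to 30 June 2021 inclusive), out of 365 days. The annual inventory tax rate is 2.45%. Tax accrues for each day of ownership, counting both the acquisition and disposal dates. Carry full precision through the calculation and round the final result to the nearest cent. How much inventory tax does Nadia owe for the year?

Days held (2021-05-20 to 2021-06-30): 42 out of 365
Tax = €1236000 × 2.45% × 42/365 = €3484.5041

€3484.50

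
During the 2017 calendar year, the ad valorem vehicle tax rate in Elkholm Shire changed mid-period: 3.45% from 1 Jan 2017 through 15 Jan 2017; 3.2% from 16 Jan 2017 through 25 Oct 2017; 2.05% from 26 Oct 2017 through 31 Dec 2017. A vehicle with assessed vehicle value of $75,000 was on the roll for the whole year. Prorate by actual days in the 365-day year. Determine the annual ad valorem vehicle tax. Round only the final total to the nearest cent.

$2,249.38

1 Jan – 15 Jan 2017: 15 days at 3.45% → $75,000 × 3.45% × 15/365 = $106.3356
16 Jan – 25 Oct 2017: 283 days at 3.2% → $75,000 × 3.2% × 283/365 = $1,860.8219
26 Oct – 31 Dec 2017: 67 days at 2.05% → $75,000 × 2.05% × 67/365 = $282.2260
Total = $2,249.3836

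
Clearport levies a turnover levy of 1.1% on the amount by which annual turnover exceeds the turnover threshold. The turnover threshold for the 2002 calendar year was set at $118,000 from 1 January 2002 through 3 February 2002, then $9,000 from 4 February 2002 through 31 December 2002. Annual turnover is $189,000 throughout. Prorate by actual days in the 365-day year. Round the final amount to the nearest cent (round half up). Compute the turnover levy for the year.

1 January – 3 February 2002: 34 days, exemption $118,000 → ($189,000 − $118,000) × 1.1% × 34/365 = $72.7507
4 February – 31 December 2002: 331 days, exemption $9,000 → ($189,000 − $9,000) × 1.1% × 331/365 = $1,795.5616
Total = $1,868.3123

$1,868.31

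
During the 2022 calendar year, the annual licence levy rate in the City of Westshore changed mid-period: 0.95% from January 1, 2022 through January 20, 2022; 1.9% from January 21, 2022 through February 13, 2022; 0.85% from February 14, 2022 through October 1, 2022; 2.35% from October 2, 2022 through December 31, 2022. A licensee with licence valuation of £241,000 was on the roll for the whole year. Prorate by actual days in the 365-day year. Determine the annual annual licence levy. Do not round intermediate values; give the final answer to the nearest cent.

£3,129.37

January 1 – January 20, 2022: 20 days at 0.95% → £241,000 × 0.95% × 20/365 = £125.4521
January 21 – February 13, 2022: 24 days at 1.9% → £241,000 × 1.9% × 24/365 = £301.0849
February 14 – October 1, 2022: 230 days at 0.85% → £241,000 × 0.85% × 230/365 = £1,290.8356
October 2 – December 31, 2022: 91 days at 2.35% → £241,000 × 2.35% × 91/365 = £1,411.9959
Total = £3,129.3685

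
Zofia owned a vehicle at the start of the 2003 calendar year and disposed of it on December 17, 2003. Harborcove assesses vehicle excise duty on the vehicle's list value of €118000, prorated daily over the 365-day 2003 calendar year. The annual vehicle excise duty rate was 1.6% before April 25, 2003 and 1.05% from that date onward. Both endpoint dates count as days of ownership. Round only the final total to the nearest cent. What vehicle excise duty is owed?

€1394.18

January 1 – April 24, 2003: 114 days at 1.6% → €118000 × 1.6% × 114/365 = €589.6767
April 25 – December 17, 2003: 237 days at 1.05% → €118000 × 1.05% × 237/365 = €804.5014
Total = €1394.1781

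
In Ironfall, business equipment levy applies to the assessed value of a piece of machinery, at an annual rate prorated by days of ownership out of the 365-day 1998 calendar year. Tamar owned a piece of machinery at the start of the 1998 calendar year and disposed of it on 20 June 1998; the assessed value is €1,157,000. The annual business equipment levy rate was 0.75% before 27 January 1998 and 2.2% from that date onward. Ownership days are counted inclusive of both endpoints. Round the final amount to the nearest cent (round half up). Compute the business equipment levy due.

€10,729.99

1 January – 26 January 1998: 26 days at 0.75% → €1,157,000 × 0.75% × 26/365 = €618.1233
27 January – 20 June 1998: 145 days at 2.2% → €1,157,000 × 2.2% × 145/365 = €10,111.8630
Total = €10,729.9863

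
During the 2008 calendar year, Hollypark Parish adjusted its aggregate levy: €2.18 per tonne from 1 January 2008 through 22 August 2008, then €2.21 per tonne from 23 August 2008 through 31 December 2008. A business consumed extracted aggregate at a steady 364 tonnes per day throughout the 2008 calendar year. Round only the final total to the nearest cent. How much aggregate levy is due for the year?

1 January – 22 August 2008: 235 days × 364 tonnes/day = 85,540 tonnes at €2.18/tonne → €186,477.20
23 August – 31 December 2008: 131 days × 364 tonnes/day = 47,684 tonnes at €2.21/tonne → €105,381.64

€291,858.84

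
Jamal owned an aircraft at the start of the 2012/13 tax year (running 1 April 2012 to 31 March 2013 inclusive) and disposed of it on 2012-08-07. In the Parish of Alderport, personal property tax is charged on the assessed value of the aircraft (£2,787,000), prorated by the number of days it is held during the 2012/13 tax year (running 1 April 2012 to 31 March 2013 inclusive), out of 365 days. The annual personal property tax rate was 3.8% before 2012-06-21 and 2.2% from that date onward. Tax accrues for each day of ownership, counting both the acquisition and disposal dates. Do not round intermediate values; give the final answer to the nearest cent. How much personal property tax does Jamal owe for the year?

£31,565.64

2012-04-01 to 2012-06-20: 81 days at 3.8% → £2,787,000 × 3.8% × 81/365 = £23,502.4274
2012-06-21 to 2012-08-07: 48 days at 2.2% → £2,787,000 × 2.2% × 48/365 = £8,063.2110
Total = £31,565.6384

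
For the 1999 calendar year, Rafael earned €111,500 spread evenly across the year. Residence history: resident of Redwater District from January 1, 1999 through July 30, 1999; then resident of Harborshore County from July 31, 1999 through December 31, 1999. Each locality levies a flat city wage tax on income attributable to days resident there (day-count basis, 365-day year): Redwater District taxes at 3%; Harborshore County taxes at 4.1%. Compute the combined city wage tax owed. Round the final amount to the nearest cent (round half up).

€3,862.48

Redwater District, January 1 – July 30, 1999: 211 days → €111,500 × 3% × 211/365 = €1,933.6849
Harborshore County, July 31 – December 31, 1999: 154 days → €111,500 × 4.1% × 154/365 = €1,928.7973
Total = €3,862.4822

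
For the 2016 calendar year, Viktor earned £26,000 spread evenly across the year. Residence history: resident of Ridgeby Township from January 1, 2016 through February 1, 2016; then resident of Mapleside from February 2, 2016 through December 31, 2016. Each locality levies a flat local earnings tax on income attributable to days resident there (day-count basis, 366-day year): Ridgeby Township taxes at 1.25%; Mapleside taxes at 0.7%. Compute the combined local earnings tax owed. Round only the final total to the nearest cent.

Ridgeby Township, January 1 – February 1, 2016: 32 days → £26,000 × 1.25% × 32/366 = £28.4153
Mapleside, February 2 – December 31, 2016: 334 days → £26,000 × 0.7% × 334/366 = £166.0874
Total = £194.5027

£194.50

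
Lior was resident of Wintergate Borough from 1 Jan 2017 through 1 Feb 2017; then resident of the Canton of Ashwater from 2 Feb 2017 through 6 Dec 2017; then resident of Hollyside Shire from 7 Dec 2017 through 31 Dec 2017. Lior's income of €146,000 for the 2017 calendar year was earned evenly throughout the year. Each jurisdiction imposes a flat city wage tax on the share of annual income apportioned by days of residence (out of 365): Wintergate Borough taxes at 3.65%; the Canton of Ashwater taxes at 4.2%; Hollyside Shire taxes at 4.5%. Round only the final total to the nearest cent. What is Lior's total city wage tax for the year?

Wintergate Borough, 1 Jan – 1 Feb 2017: 32 days → €146,000 × 3.65% × 32/365 = €467.2000
The Canton of Ashwater, 2 Feb – 6 Dec 2017: 308 days → €146,000 × 4.2% × 308/365 = €5,174.4000
Hollyside Shire, 7 Dec – 31 Dec 2017: 25 days → €146,000 × 4.5% × 25/365 = €450.0000
Total = €6,091.6000

€6,091.60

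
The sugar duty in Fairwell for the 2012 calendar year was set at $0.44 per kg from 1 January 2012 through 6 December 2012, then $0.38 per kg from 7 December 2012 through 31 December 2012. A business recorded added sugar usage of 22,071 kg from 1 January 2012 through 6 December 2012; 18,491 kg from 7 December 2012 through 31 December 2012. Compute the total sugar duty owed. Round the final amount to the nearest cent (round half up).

1 January – 6 December 2012: 22,071 kg at $0.44/kg → $9711.24
7 December – 31 December 2012: 18,491 kg at $0.38/kg → $7026.58

$16737.82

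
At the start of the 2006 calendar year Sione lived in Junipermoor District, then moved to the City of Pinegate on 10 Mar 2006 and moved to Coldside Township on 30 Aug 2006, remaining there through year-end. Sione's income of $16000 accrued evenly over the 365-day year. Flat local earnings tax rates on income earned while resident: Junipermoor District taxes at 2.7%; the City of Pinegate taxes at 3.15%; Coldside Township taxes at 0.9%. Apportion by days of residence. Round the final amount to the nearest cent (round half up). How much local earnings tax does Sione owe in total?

Junipermoor District, 1 Jan – 9 Mar 2006: 68 days → $16000 × 2.7% × 68/365 = $80.4822
The City of Pinegate, 10 Mar – 29 Aug 2006: 173 days → $16000 × 3.15% × 173/365 = $238.8822
Coldside Township, 30 Aug – 31 Dec 2006: 124 days → $16000 × 0.9% × 124/365 = $48.9205
Total = $368.2849

$368.28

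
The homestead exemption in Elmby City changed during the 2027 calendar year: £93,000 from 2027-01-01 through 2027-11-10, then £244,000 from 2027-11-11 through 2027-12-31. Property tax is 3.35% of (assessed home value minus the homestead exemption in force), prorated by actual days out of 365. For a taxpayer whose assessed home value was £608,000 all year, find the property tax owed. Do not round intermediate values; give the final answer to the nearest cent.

£16,545.70

2027-01-01 to 2027-11-10: 314 days, exemption £93,000 → (£608,000 − £93,000) × 3.35% × 314/365 = £14,841.8767
2027-11-11 to 2027-12-31: 51 days, exemption £244,000 → (£608,000 − £244,000) × 3.35% × 51/365 = £1,703.8192
Total = £16,545.6959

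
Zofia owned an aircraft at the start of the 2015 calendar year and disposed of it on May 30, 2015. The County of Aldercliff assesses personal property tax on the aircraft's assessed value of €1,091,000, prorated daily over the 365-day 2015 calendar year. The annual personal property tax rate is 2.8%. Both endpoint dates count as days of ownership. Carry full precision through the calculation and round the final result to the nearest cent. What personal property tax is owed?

Days held (January 1 – May 30, 2015): 150 out of 365
Tax = €1,091,000 × 2.8% × 150/365 = €12,553.9726

€12,553.97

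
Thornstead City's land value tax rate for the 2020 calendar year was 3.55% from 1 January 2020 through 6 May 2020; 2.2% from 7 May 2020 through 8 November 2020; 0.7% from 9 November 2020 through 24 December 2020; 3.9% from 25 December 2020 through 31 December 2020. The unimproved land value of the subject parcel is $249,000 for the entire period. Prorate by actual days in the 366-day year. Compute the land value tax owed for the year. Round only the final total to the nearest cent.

1 January – 6 May 2020: 127 days at 3.55% → $249,000 × 3.55% × 127/366 = $3,067.2582
7 May – 8 November 2020: 186 days at 2.2% → $249,000 × 2.2% × 186/366 = $2,783.9016
9 November – 24 December 2020: 46 days at 0.7% → $249,000 × 0.7% × 46/366 = $219.0656
25 December – 31 December 2020: 7 days at 3.9% → $249,000 × 3.9% × 7/366 = $185.7295
Total = $6,255.9549

$6,255.95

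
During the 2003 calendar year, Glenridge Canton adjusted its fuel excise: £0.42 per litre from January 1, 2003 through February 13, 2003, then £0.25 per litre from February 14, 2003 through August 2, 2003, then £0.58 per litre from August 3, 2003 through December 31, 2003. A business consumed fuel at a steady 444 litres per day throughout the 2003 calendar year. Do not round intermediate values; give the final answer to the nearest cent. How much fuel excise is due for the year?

January 1 – February 13, 2003: 44 days × 444 litres/day = 19,536 litres at £0.42/litre → £8,205.12
February 14 – August 2, 2003: 170 days × 444 litres/day = 75,480 litres at £0.25/litre → £18,870.00
August 3 – December 31, 2003: 151 days × 444 litres/day = 67,044 litres at £0.58/litre → £38,885.52

£65,960.64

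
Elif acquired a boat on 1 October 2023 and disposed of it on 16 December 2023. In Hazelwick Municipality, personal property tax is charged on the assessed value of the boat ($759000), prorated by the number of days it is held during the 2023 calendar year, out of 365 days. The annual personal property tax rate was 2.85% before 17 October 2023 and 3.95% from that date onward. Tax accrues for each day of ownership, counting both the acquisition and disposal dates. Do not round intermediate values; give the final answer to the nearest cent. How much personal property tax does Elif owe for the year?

$5958.67

1 October – 16 October 2023: 16 days at 2.85% → $759000 × 2.85% × 16/365 = $948.2301
17 October – 16 December 2023: 61 days at 3.95% → $759000 × 3.95% × 61/365 = $5010.4397
Total = $5958.6699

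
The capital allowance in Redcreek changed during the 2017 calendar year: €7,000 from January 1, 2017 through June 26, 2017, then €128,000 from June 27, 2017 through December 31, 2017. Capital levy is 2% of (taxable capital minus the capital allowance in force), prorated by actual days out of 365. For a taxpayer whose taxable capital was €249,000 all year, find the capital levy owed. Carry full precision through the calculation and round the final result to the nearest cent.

January 1 – June 26, 2017: 177 days, exemption €7,000 → (€249,000 − €7,000) × 2% × 177/365 = €2,347.0685
June 27 – December 31, 2017: 188 days, exemption €128,000 → (€249,000 − €128,000) × 2% × 188/365 = €1,246.4658
Total = €3,593.5342

€3,593.53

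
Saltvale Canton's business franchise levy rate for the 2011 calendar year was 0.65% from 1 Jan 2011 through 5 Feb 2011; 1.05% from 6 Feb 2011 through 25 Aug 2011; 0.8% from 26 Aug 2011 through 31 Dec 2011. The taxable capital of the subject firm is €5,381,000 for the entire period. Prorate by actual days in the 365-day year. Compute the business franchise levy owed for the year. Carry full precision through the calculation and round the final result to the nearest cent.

1 Jan – 5 Feb 2011: 36 days at 0.65% → €5,381,000 × 0.65% × 36/365 = €3,449.7370
6 Feb – 25 Aug 2011: 201 days at 1.05% → €5,381,000 × 1.05% × 201/365 = €31,113.9740
26 Aug – 31 Dec 2011: 128 days at 0.8% → €5,381,000 × 0.8% × 128/365 = €15,096.2849
Total = €49,659.9959

€49,660.00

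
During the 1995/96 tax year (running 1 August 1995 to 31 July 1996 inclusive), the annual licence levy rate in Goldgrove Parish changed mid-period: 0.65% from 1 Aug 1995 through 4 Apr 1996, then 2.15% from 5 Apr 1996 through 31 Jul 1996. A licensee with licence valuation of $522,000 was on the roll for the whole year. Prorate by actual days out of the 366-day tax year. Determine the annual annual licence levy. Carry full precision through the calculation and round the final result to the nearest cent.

1 Aug 1995 – 4 Apr 1996: 248 days at 0.65% → $522,000 × 0.65% × 248/366 = $2,299.0820
5 Apr – 31 Jul 1996: 118 days at 2.15% → $522,000 × 2.15% × 118/366 = $3,618.3443
Total = $5,917.4262

$5,917.43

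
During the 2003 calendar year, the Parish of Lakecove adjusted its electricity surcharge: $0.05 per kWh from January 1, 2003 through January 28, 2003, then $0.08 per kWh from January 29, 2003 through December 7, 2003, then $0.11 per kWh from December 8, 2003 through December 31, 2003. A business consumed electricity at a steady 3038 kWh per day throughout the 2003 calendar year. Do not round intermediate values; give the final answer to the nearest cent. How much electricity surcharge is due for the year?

January 1 – January 28, 2003: 28 days × 3038 kWh/day = 85,064 kWh at $0.05/kWh → $4,253.20
January 29 – December 7, 2003: 313 days × 3038 kWh/day = 950,894 kWh at $0.08/kWh → $76,071.52
December 8 – December 31, 2003: 24 days × 3038 kWh/day = 72,912 kWh at $0.11/kWh → $8,020.32

$88,345.04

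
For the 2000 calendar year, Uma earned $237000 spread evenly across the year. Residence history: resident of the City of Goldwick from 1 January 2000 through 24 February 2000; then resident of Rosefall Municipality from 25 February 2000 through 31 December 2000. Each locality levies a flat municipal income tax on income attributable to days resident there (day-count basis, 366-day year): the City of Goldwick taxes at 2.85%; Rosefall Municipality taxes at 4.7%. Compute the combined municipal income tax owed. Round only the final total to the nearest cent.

The City of Goldwick, 1 January – 24 February 2000: 55 days → $237000 × 2.85% × 55/366 = $1015.0205
Rosefall Municipality, 25 February – 31 December 2000: 311 days → $237000 × 4.7% × 311/366 = $9465.1066
Total = $10480.1270

$10480.13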